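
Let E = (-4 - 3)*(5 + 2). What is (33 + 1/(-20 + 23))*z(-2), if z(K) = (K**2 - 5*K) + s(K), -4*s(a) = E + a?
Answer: 2675/3 ≈ 891.67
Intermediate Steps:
E = -49 (E = -7*7 = -49)
s(a) = 49/4 - a/4 (s(a) = -(-49 + a)/4 = 49/4 - a/4)
z(K) = 49/4 + K**2 - 21*K/4 (z(K) = (K**2 - 5*K) + (49/4 - K/4) = 49/4 + K**2 - 21*K/4)
(33 + 1/(-20 + 23))*z(-2) = (33 + 1/(-20 + 23))*(49/4 + (-2)**2 - 21/4*(-2)) = (33 + 1/3)*(49/4 + 4 + 21/2) = (33 + 1/3)*(107/4) = (100/3)*(107/4) = 2675/3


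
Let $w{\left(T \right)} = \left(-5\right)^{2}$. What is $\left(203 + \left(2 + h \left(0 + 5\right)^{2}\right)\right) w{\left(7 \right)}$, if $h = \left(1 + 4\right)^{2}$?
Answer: $20750$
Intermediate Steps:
$w{\left(T \right)} = 25$
$h = 25$ ($h = 5^{2} = 25$)
$\left(203 + \left(2 + h \left(0 + 5\right)^{2}\right)\right) w{\left(7 \right)} = \left(203 + \left(2 + 25 \left(0 + 5\right)^{2}\right)\right) 25 = \left(203 + \left(2 + 25 \cdot 5^{2}\right)\right) 25 = \left(203 + \left(2 + 25 \cdot 25\right)\right) 25 = \left(203 + \left(2 + 625\right)\right) 25 = \left(203 + 627\right) 25 = 830 \cdot 25 = 20750$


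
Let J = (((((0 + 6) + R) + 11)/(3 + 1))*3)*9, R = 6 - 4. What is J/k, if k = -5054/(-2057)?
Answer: 55539/1064 ≈ 52.198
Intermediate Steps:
k = 5054/2057 (k = -5054*(-1/2057) = 5054/2057 ≈ 2.4570)
R = 2
J = 513/4 (J = (((((0 + 6) + 2) + 11)/(3 + 1))*3)*9 = ((((6 + 2) + 11)/4)*3)*9 = (((8 + 11)*(1/4))*3)*9 = ((19*(1/4))*3)*9 = ((19/4)*3)*9 = (57/4)*9 = 513/4 ≈ 128.25)
J/k = 513/(4*(5054/2057)) = (513/4)*(2057/5054) = 55539/1064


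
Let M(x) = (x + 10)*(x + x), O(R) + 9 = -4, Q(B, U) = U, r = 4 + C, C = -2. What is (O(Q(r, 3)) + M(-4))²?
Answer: 3721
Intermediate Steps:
r = 2 (r = 4 - 2 = 2)
O(R) = -13 (O(R) = -9 - 4 = -13)
M(x) = 2*x*(10 + x) (M(x) = (10 + x)*(2*x) = 2*x*(10 + x))
(O(Q(r, 3)) + M(-4))² = (-13 + 2*(-4)*(10 - 4))² = (-13 + 2*(-4)*6)² = (-13 - 48)² = (-61)² = 3721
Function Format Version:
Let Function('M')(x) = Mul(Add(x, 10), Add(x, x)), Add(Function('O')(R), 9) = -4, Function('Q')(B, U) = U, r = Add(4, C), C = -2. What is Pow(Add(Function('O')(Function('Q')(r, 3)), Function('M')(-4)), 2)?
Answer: 3721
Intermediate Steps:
r = 2 (r = Add(4, -2) = 2)
Function('O')(R) = -13 (Function('O')(R) = Add(-9, -4) = -13)
Function('M')(x) = Mul(2, x, Add(10, x)) (Function('M')(x) = Mul(Add(10, x), Mul(2, x)) = Mul(2, x, Add(10, x)))
Pow(Add(Function('O')(Function('Q')(r, 3)), Function('M')(-4)), 2) = Pow(Add(-13, Mul(2, -4, Add(10, -4))), 2) = Pow(Add(-13, Mul(2, -4, 6)), 2) = Pow(Add(-13, -48), 2) = Pow(-61, 2) = 3721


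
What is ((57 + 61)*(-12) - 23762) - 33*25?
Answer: -26003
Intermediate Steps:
((57 + 61)*(-12) - 23762) - 33*25 = (118*(-12) - 23762) - 825 = (-1416 - 23762) - 825 = -25178 - 825 = -26003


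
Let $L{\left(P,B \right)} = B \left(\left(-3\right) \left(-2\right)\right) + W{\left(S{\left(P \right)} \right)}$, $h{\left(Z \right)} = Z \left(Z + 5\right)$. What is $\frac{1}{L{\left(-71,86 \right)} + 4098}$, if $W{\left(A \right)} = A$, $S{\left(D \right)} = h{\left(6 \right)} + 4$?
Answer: $\frac{1}{4684} \approx 0.00021349$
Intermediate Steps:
$h{\left(Z \right)} = Z \left(5 + Z\right)$
$S{\left(D \right)} = 70$ ($S{\left(D \right)} = 6 \left(5 + 6\right) + 4 = 6 \cdot 11 + 4 = 66 + 4 = 70$)
$L{\left(P,B \right)} = 70 + 6 B$ ($L{\left(P,B \right)} = B \left(\left(-3\right) \left(-2\right)\right) + 70 = B 6 + 70 = 6 B + 70 = 70 + 6 B$)
$\frac{1}{L{\left(-71,86 \right)} + 4098} = \frac{1}{\left(70 + 6 \cdot 86\right) + 4098} = \frac{1}{\left(70 + 516\right) + 4098} = \frac{1}{586 + 4098} = \frac{1}{4684}$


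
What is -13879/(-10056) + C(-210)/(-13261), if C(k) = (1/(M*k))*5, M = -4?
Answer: 644172757/466734156 ≈ 1.3802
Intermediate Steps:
C(k) = -5/(4*k) (C(k) = (1/((-4)*k))*5 = -1/(4*k)*5 = -5/(4*k))
-13879/(-10056) + C(-210)/(-13261) = -13879/(-10056) - 5/4/(-210)/(-13261) = -13879*(-1/10056) - 5/4*(-1/210)*(-1/13261) = 13879/10056 + (1/168)*(-1/13261) = 13879/10056 - 1/2227848 = 644172757/466734156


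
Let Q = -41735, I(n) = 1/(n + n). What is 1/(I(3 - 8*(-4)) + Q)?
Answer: -70/2921449 ≈ -2.3961e-5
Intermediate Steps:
I(n) = 1/(2*n)
1/(I(3 - 8*(-4)) + Q) = 1/(1/(2*(3 - 8*(-4))) - 41735) = 1/(1/(2*(3 + 32)) - 41735) = 1/((1/2)/35 - 41735) = 1/((1/2)*(1/35) - 41735) = 1/(1/70 - 41735) = 1/(-2921449/70) = -70/2921449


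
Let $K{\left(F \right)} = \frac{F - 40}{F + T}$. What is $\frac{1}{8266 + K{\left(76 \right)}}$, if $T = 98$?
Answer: $\frac{29}{239720} \approx 0.00012097$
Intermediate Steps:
$K{\left(F \right)} = \frac{-40 + F}{98 + F}$ ($K{\left(F \right)} = \frac{F - 40}{F + 98} = \frac{-40 + F}{98 + F}$)
$\frac{1}{8266 + K{\left(76 \right)}} = \frac{1}{8266 + \frac{-40 + 76}{98 + 76}} = \frac{1}{8266 + \frac{1}{174} \cdot 36} = \frac{1}{8266 + \frac{6}{29}} = \frac{1}{\frac{239720}{29}} = \frac{29}{239720}$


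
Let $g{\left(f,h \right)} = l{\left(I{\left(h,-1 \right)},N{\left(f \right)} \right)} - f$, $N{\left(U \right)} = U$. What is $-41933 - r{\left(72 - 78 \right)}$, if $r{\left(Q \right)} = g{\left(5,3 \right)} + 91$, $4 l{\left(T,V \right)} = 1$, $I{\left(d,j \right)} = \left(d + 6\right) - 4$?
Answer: $- \frac{168077}{4} \approx -42019.0$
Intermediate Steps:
$I{\left(d,j \right)} = 2 + d$ ($I{\left(d,j \right)} = \left(6 + d\right) - 4 = 2 + d$)
$l{\left(T,V \right)} = \frac{1}{4}$ ($l{\left(T,V \right)} = \frac{1}{4} \cdot 1 = \frac{1}{4}$)
$g{\left(f,h \right)} = \frac{1}{4} - f$
$r{\left(Q \right)} = \frac{345}{4}$ ($r{\left(Q \right)} = \left(\frac{1}{4} - 5\right) + 91 = - \frac{19}{4} + 91 = \frac{345}{4}$)
$-41933 - r{\left(72 - 78 \right)} = -41933 - \frac{345}{4} = - \frac{168077}{4}$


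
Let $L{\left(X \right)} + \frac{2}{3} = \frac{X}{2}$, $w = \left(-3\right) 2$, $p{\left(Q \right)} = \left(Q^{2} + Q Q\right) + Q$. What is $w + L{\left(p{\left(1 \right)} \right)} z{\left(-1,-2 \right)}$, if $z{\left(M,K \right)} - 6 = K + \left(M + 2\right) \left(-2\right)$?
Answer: $- \frac{13}{3} \approx -4.3333$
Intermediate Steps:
$p{\left(Q \right)} = Q + 2 Q^{2}$ ($p{\left(Q \right)} = \left(Q^{2} + Q^{2}\right) + Q = 2 Q^{2} + Q = Q + 2 Q^{2}$)
$z{\left(M,K \right)} = 2 + K - 2 M$ ($z{\left(M,K \right)} = 6 + \left(K + \left(M + 2\right) \left(-2\right)\right) = 6 + \left(K + \left(2 + M\right) \left(-2\right)\right) = 6 - \left(4 - K + 2 M\right) = 2 + K - 2 M$)
$w = -6$
$L{\left(X \right)} = - \frac{2}{3} + \frac{X}{2}$
$w + L{\left(p{\left(1 \right)} \right)} z{\left(-1,-2 \right)} = -6 + \left(- \frac{2}{3} + \frac{1 \left(1 + 2 \cdot 1\right)}{2}\right) \left(2 - 2 - -2\right) = -6 + \left(- \frac{2}{3} + \frac{1 \left(1 + 2\right)}{2}\right) \left(2 - 2 + 2\right) = -6 + \left(- \frac{2}{3} + \frac{1 \cdot 3}{2}\right) 2 = -6 + \left(- \frac{2}{3} + \frac{1}{2} \cdot 3\right) 2 = -6 + \left(- \frac{2}{3} + \frac{3}{2}\right) 2 = -6 + \frac{5}{6} \cdot 2 = -6 + \frac{5}{3} = - \frac{13}{3}$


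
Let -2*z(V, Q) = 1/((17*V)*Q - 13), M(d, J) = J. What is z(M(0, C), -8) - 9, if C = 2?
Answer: -5129/570 ≈ -8.9982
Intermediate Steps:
z(V, Q) = -1/(2*(-13 + 17*Q*V)) (z(V, Q) = -1/(2*((17*V)*Q - 13)) = -1/(2*(17*Q*V - 13)) = -1/(2*(-13 + 17*Q*V)))
z(M(0, C), -8) - 9 = -1/(-26 + 34*(-8)*2) - 9 = -1/(-26 - 544) - 9 = -1/(-570) - 9 = -1*(-1/570) - 9 = 1/570 - 9 = -5129/570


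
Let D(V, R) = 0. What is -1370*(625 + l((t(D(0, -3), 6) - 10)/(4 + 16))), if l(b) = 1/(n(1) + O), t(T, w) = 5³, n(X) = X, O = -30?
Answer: -24829880/29 ≈ -8.5620e+5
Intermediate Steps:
t(T, w) = 125
l(b) = -1/29 (l(b) = 1/(1 - 30) = 1/(-29) = -1/29)
-1370*(625 + l((t(D(0, -3), 6) - 10)/(4 + 16))) = -1370*(625 - 1/29) = -1370*18124/29 = -24829880/29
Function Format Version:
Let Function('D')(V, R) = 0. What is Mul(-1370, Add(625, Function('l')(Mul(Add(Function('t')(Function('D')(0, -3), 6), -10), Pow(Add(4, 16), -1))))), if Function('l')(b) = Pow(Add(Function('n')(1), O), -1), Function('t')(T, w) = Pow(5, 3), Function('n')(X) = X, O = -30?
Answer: Rational(-24829880, 29) ≈ -8.5620e+5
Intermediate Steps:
Function('t')(T, w) = 125
Function('l')(b) = Rational(-1, 29) (Function('l')(b) = Pow(Add(1, -30), -1) = Pow(-29, -1) = Rational(-1, 29))
Mul(-1370, Add(625, Function('l')(Mul(Add(Function('t')(Function('D')(0, -3), 6), -10), Pow(Add(4, 16), -1))))) = Mul(-1370, Add(625, Rational(-1, 29))) = Mul(-1370, Rational(18124, 29)) = Rational(-24829880, 29)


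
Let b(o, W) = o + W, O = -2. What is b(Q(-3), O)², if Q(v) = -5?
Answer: 49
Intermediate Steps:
b(o, W) = W + o
b(Q(-3), O)² = (-2 - 5)² = (-7)² = 49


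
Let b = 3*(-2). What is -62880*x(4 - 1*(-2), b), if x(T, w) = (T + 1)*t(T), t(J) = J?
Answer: -2640960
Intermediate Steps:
b = -6
x(T, w) = T*(1 + T) (x(T, w) = (T + 1)*T = (1 + T)*T = T*(1 + T))
-62880*x(4 - 1*(-2), b) = -62880*(4 - 1*(-2))*(1 + (4 - 1*(-2))) = -62880*(4 + 2)*(1 + (4 + 2)) = -377280*(1 + 6) = -377280*7 = -62880*42 = -2640960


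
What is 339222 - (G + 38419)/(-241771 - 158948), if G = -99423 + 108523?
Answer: 135932748137/400719 ≈ 3.3922e+5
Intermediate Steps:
G = 9100
339222 - (G + 38419)/(-241771 - 158948) = 339222 - (9100 + 38419)/(-241771 - 158948) = 339222 - 47519/(-400719) = 339222 - 47519*(-1)/400719 = 339222 - 1*(-47519/400719) = 339222 + 47519/400719 = 135932748137/400719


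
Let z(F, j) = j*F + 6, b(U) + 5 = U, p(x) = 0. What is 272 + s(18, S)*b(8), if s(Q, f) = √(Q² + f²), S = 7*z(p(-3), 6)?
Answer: 272 + 18*√58 ≈ 409.08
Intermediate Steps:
b(U) = -5 + U
z(F, j) = 6 + F*j (z(F, j) = F*j + 6 = 6 + F*j)
S = 42 (S = 7*(6 + 0*6) = 7*(6 + 0) = 7*6 = 42)
272 + s(18, S)*b(8) = 272 + √(18² + 42²)*(-5 + 8) = 272 + √(324 + 1764)*3 = 272 + √2088*3 = 272 + (6*√58)*3 = 272 + 18*√58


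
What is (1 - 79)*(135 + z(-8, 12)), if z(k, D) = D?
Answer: -11466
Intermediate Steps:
(1 - 79)*(135 + z(-8, 12)) = (1 - 79)*(135 + 12) = -78*147 = -11466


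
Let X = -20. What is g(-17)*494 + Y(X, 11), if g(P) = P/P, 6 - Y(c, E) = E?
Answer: 489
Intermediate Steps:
Y(c, E) = 6 - E
g(P) = 1
g(-17)*494 + Y(X, 11) = 1*494 + (6 - 1*11) = 494 + (6 - 11) = 494 - 5 = 489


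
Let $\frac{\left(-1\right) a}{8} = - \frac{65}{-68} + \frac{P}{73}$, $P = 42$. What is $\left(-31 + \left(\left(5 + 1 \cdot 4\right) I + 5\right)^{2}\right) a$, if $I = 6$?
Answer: $- \frac{52446900}{1241} \approx -42262.0$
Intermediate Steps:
$a = - \frac{15202}{1241}$ ($a = - 8 \left(- \frac{65}{-68} + \frac{42}{73}\right) = - 8 \left(\left(-65\right) \left(- \frac{1}{68}\right) + 42 \cdot \frac{1}{73}\right) = - 8 \left(\frac{65}{68} + \frac{42}{73}\right) = \left(-8\right) \frac{7601}{4964} = - \frac{15202}{1241} \approx -12.25$)
$\left(-31 + \left(\left(5 + 1 \cdot 4\right) I + 5\right)^{2}\right) a = \left(-31 + \left(\left(5 + 1 \cdot 4\right) 6 + 5\right)^{2}\right) \left(- \frac{15202}{1241}\right) = \left(-31 + \left(\left(5 + 4\right) 6 + 5\right)^{2}\right) \left(- \frac{15202}{1241}\right) = \left(-31 + \left(9 \cdot 6 + 5\right)^{2}\right) \left(- \frac{15202}{1241}\right) = \left(-31 + \left(54 + 5\right)^{2}\right) \left(- \frac{15202}{1241}\right) = \left(-31 + 59^{2}\right) \left(- \frac{15202}{1241}\right) = \left(-31 + 3481\right) \left(- \frac{15202}{1241}\right) = 3450 \left(- \frac{15202}{1241}\right) = - \frac{52446900}{1241}$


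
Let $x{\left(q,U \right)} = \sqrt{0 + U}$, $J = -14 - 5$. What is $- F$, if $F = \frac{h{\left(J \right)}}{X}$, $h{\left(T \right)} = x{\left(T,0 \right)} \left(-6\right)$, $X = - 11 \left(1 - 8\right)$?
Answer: $0$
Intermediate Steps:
$J = -19$
$x{\left(q,U \right)} = \sqrt{U}$
$X = 77$ ($X = \left(-11\right) \left(-7\right) = 77$)
$h{\left(T \right)} = 0$ ($h{\left(T \right)} = \sqrt{0} \left(-6\right) = 0 \left(-6\right) = 0$)
$F = 0$ ($F = \frac{0}{77} = 0 \cdot \frac{1}{77} = 0$)
$- F = \left(-1\right) 0 = 0$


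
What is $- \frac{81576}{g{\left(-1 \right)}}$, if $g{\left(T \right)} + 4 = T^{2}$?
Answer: $27192$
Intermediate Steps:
$g{\left(T \right)} = -4 + T^{2}$
$- \frac{81576}{g{\left(-1 \right)}} = - \frac{81576}{-4 + \left(-1\right)^{2}} = - \frac{81576}{-4 + 1} = - \frac{81576}{-3} = \left(-81576\right) \left(- \frac{1}{3}\right) = 27192$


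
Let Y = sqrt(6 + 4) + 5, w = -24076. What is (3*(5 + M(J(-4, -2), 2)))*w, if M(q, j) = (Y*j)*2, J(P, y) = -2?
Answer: -1805700 - 288912*sqrt(10) ≈ -2.7193e+6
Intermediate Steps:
Y = 5 + sqrt(10) (Y = sqrt(10) + 5 = 5 + sqrt(10) ≈ 8.1623)
M(q, j) = 2*j*(5 + sqrt(10)) (M(q, j) = ((5 + sqrt(10))*j)*2 = (j*(5 + sqrt(10)))*2 = 2*j*(5 + sqrt(10)))
(3*(5 + M(J(-4, -2), 2)))*w = (3*(5 + 2*2*(5 + sqrt(10))))*(-24076) = (3*(5 + (20 + 4*sqrt(10))))*(-24076) = (3*(25 + 4*sqrt(10)))*(-24076) = (75 + 12*sqrt(10))*(-24076) = -1805700 - 288912*sqrt(10)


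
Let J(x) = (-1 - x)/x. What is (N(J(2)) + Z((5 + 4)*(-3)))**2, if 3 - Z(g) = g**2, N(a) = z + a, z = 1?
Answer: 2111209/4 ≈ 5.2780e+5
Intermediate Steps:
J(x) = (-1 - x)/x
N(a) = 1 + a
Z(g) = 3 - g**2
(N(J(2)) + Z((5 + 4)*(-3)))**2 = ((1 + (-1 - 1*2)/2) + (3 - ((5 + 4)*(-3))**2))**2 = ((1 + (-1 - 2)/2) + (3 - (9*(-3))**2))**2 = ((1 + (1/2)*(-3)) + (3 - 1*(-27)**2))**2 = ((1 - 3/2) + (3 - 1*729))**2 = (-1/2 + (3 - 729))**2 = (-1/2 - 726)**2 = (-1453/2)**2 = 2111209/4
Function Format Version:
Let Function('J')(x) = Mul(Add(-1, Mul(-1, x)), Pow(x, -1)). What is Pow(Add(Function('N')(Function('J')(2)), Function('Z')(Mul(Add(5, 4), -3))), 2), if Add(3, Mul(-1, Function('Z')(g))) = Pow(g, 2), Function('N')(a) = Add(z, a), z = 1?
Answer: Rational(2111209, 4) ≈ 5.2780e+5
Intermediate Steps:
Function('J')(x) = Mul(Pow(x, -1), Add(-1, Mul(-1, x)))
Function('N')(a) = Add(1, a)
Function('Z')(g) = Add(3, Mul(-1, Pow(g, 2)))
Pow(Add(Function('N')(Function('J')(2)), Function('Z')(Mul(Add(5, 4), -3))), 2) = Pow(Add(Add(1, Mul(Pow(2, -1), Add(-1, Mul(-1, 2)))), Add(3, Mul(-1, Pow(Mul(Add(5, 4), -3), 2)))), 2) = Pow(Add(Add(1, Mul(Rational(1, 2), Add(-1, -2))), Add(3, Mul(-1, Pow(Mul(9, -3), 2)))), 2) = Pow(Add(Add(1, Mul(Rational(1, 2), -3)), Add(3, Mul(-1, Pow(-27, 2)))), 2) = Pow(Add(Add(1, Rational(-3, 2)), Add(3, Mul(-1, 729))), 2) = Pow(Add(Rational(-1, 2), Add(3, -729)), 2) = Pow(Add(Rational(-1, 2), -726), 2) = Pow(Rational(-1453, 2), 2) = Rational(2111209, 4)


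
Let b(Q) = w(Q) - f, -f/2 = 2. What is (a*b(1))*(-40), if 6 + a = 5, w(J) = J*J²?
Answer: 200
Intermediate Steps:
f = -4 (f = -2*2 = -4)
w(J) = J³
a = -1 (a = -6 + 5 = -1)
b(Q) = 4 + Q³ (b(Q) = Q³ - 1*(-4) = Q³ + 4 = 4 + Q³)
(a*b(1))*(-40) = -(4 + 1³)*(-40) = -(4 + 1)*(-40) = -1*5*(-40) = -5*(-40) = 200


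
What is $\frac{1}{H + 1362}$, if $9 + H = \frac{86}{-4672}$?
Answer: $\frac{2336}{3160565} \approx 0.00073911$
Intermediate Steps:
$H = - \frac{21067}{2336}$ ($H = -9 + \frac{86}{-4672} = -9 + 86 \left(- \frac{1}{4672}\right) = -9 - \frac{43}{2336} = - \frac{21067}{2336} \approx -9.0184$)
$\frac{1}{H + 1362} = \frac{1}{- \frac{21067}{2336} + 1362} = \frac{1}{\frac{3160565}{2336}} = \frac{2336}{3160565}$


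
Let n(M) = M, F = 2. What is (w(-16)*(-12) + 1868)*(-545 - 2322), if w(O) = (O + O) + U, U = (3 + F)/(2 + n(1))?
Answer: -6399144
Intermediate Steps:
U = 5/3 (U = (3 + 2)/(2 + 1) = 5/3 ≈ 1.6667)
w(O) = 5/3 + 2*O (w(O) = (O + O) + 5/3 = 2*O + 5/3 = 5/3 + 2*O)
(w(-16)*(-12) + 1868)*(-545 - 2322) = ((5/3 + 2*(-16))*(-12) + 1868)*(-545 - 2322) = ((5/3 - 32)*(-12) + 1868)*(-2867) = (-91/3*(-12) + 1868)*(-2867) = (364 + 1868)*(-2867) = 2232*(-2867) = -6399144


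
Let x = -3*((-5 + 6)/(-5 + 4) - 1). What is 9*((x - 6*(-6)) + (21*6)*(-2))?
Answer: -1890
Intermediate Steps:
x = 6 (x = -3*(1/(-1) - 1) = -3*(1*(-1) - 1) = -3*(-1 - 1) = -3*(-2) = 6)
9*((x - 6*(-6)) + (21*6)*(-2)) = 9*((6 - 6*(-6)) + (21*6)*(-2)) = 9*((6 + 36) + 126*(-2)) = 9*(42 - 252) = 9*(-210) = -1890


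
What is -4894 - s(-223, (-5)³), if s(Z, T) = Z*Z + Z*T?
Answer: -82498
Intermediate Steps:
s(Z, T) = Z² + T*Z
-4894 - s(-223, (-5)³) = -4894 - (-223)*((-5)³ - 223) = -4894 - (-223)*(-125 - 223) = -4894 - (-223)*(-348) = -4894 - 1*77604 = -4894 - 77604 = -82498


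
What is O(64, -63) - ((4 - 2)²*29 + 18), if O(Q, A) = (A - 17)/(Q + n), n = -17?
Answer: -6378/47 ≈ -135.70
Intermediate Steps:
O(Q, A) = (-17 + A)/(-17 + Q) (O(Q, A) = (A - 17)/(Q - 17) = (-17 + A)/(-17 + Q))
O(64, -63) - ((4 - 2)²*29 + 18) = (-17 - 63)/(-17 + 64) - ((4 - 2)²*29 + 18) = -80/47 - (2²*29 + 18) = (1/47)*(-80) - (4*29 + 18) = -80/47 - (116 + 18) = -80/47 - 1*134 = -80/47 - 134 = -6378/47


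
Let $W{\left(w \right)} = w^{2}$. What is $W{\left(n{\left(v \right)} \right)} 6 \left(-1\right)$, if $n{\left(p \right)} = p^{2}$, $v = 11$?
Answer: $-87846$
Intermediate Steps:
$W{\left(n{\left(v \right)} \right)} 6 \left(-1\right) = \left(11^{2}\right)^{2} \cdot 6 \left(-1\right) = 121^{2} \left(-6\right) = 14641 \left(-6\right) = -87846$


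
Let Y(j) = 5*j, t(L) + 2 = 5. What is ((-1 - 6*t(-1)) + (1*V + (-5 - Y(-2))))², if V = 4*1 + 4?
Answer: 36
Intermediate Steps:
t(L) = 3 (t(L) = -2 + 5 = 3)
V = 8 (V = 4 + 4 = 8)
((-1 - 6*t(-1)) + (1*V + (-5 - Y(-2))))² = ((-1 - 6*3) + (1*8 + (-5 - 5*(-2))))² = ((-1 - 18) + (8 + (-5 - 1*(-10))))² = (-19 + (8 + (-5 + 10)))² = (-19 + (8 + 5))² = (-19 + 13)² = (-6)² = 36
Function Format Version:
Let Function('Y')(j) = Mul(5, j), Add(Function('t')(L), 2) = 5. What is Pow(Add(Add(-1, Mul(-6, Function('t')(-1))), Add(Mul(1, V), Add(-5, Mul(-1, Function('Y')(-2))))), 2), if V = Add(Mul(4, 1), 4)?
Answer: 36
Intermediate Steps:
Function('t')(L) = 3 (Function('t')(L) = Add(-2, 5) = 3)
V = 8 (V = Add(4, 4) = 8)
Pow(Add(Add(-1, Mul(-6, Function('t')(-1))), Add(Mul(1, V), Add(-5, Mul(-1, Function('Y')(-2))))), 2) = Pow(Add(Add(-1, Mul(-6, 3)), Add(Mul(1, 8), Add(-5, Mul(-1, Mul(5, -2))))), 2) = Pow(Add(Add(-1, -18), Add(8, Add(-5, Mul(-1, -10)))), 2) = Pow(Add(-19, Add(8, Add(-5, 10))), 2) = Pow(Add(-19, Add(8, 5)), 2) = Pow(Add(-19, 13), 2) = Pow(-6, 2) = 36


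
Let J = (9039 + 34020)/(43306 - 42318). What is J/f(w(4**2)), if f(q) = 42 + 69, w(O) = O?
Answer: 14353/36556 ≈ 0.39263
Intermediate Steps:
J = 43059/988 ≈ 43.582
f(q) = 111
J/f(w(4**2)) = (43059/988)/111 = (43059/988)*(1/111) = 14353/36556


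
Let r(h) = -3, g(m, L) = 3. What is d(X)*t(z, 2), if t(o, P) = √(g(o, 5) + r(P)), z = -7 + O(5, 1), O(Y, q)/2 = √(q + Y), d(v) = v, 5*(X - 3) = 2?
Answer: 0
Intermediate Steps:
X = 17/5 (X = 3 + (⅕)*2 = 3 + ⅖ = 17/5 ≈ 3.4000)
O(Y, q) = 2*√(Y + q) (O(Y, q) = 2*√(q + Y) = 2*√(Y + q))
z = -7 + 2*√6 (z = -7 + 2*√(5 + 1) = -7 + 2*√6 ≈ -2.1010)
t(o, P) = 0 (t(o, P) = √(3 - 3) = √0 = 0)
d(X)*t(z, 2) = (17/5)*0 = 0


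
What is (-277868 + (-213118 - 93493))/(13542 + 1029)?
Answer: -584479/14571 ≈ -40.112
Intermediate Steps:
(-277868 + (-213118 - 93493))/(13542 + 1029) = (-277868 - 306611)/14571 = -584479*1/14571 = -584479/14571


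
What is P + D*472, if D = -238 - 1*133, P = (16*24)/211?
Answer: -36948248/211 ≈ -1.7511e+5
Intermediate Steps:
P = 384/211 (P = 384*(1/211) = 384/211 ≈ 1.8199)
D = -371 (D = -238 - 133 = -371)
P + D*472 = 384/211 - 371*472 = 384/211 - 175112 = -36948248/211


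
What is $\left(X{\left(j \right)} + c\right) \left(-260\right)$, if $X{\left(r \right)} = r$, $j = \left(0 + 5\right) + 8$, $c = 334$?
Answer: $-90220$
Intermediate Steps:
$j = 13$ ($j = 5 + 8 = 13$)
$\left(X{\left(j \right)} + c\right) \left(-260\right) = \left(13 + 334\right) \left(-260\right) = 347 \left(-260\right) = -90220$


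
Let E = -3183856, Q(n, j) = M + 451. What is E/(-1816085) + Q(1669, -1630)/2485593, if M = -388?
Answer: 879320511107/501560907045 ≈ 1.7532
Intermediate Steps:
Q(n, j) = 63 (Q(n, j) = -388 + 451 = 63)
E/(-1816085) + Q(1669, -1630)/2485593 = -3183856/(-1816085) + 63/2485593 = -3183856*(-1/1816085) + 63*(1/2485593) = 3183856/1816085 + 7/276177 = 879320511107/501560907045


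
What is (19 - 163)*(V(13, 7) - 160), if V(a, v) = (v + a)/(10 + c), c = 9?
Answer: 434880/19 ≈ 22888.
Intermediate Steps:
V(a, v) = a/19 + v/19 (V(a, v) = (v + a)/(10 + 9) = (a + v)/19 = (a + v)*(1/19) = a/19 + v/19)
(19 - 163)*(V(13, 7) - 160) = (19 - 163)*(((1/19)*13 + (1/19)*7) - 160) = -144*((13/19 + 7/19) - 160) = -144*(20/19 - 160) = -144*(-3020/19) = 434880/19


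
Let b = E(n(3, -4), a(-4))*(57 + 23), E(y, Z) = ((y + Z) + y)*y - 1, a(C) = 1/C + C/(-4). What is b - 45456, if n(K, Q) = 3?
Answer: -43916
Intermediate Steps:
a(C) = 1/C - C/4 (a(C) = 1/C + C*(-¼) = 1/C - C/4)
E(y, Z) = -1 + y*(Z + 2*y) (E(y, Z) = ((Z + y) + y)*y - 1 = (Z + 2*y)*y - 1 = y*(Z + 2*y) - 1 = -1 + y*(Z + 2*y))
b = 1540 (b = (-1 + 2*3² + (1/(-4) - ¼*(-4))*3)*(57 + 23) = (-1 + 2*9 + (-¼ + 1)*3)*80 = (-1 + 18 + (¾)*3)*80 = (-1 + 18 + 9/4)*80 = (77/4)*80 = 1540)
b - 45456 = 1540 - 45456 = -43916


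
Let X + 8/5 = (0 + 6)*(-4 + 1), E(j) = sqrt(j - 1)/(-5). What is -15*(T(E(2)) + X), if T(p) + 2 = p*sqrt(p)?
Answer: 324 + 3*I*sqrt(5)/5 ≈ 324.0 + 1.3416*I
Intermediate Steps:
E(j) = -sqrt(-1 + j)/5 (E(j) = sqrt(-1 + j)*(-1/5) = -sqrt(-1 + j)/5)
X = -98/5 (X = -8/5 + (0 + 6)*(-4 + 1) = -8/5 + 6*(-3) = -8/5 - 18 = -98/5 ≈ -19.600)
T(p) = -2 + p**(3/2) (T(p) = -2 + p*sqrt(p) = -2 + p**(3/2))
-15*(T(E(2)) + X) = -15*((-2 + (-sqrt(-1 + 2)/5)**(3/2)) - 98/5) = -15*((-2 + (-sqrt(1)/5)**(3/2)) - 98/5) = -15*((-2 + (-1/5*1)**(3/2)) - 98/5) = -15*((-2 + (-1/5)**(3/2)) - 98/5) = -15*((-2 - I*sqrt(5)/25) - 98/5) = -15*(-108/5 - I*sqrt(5)/25) = 324 + 3*I*sqrt(5)/5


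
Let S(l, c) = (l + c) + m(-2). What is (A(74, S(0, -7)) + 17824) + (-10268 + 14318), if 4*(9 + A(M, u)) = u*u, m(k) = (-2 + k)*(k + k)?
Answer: 87541/4 ≈ 21885.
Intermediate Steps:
m(k) = 2*k*(-2 + k) (m(k) = (-2 + k)*(2*k) = 2*k*(-2 + k))
S(l, c) = 16 + c + l (S(l, c) = (l + c) + 2*(-2)*(-2 - 2) = (c + l) + 2*(-2)*(-4) = (c + l) + 16 = 16 + c + l)
A(M, u) = -9 + u²/4 (A(M, u) = -9 + (u*u)/4 = -9 + u²/4)
(A(74, S(0, -7)) + 17824) + (-10268 + 14318) = ((-9 + (16 - 7 + 0)²/4) + 17824) + (-10268 + 14318) = ((-9 + (¼)*9²) + 17824) + 4050 = ((-9 + (¼)*81) + 17824) + 4050 = ((-9 + 81/4) + 17824) + 4050 = (45/4 + 17824) + 4050 = 71341/4 + 4050 = 87541/4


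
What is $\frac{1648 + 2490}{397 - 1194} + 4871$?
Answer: $\frac{3878049}{797} \approx 4865.8$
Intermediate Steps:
$\frac{1648 + 2490}{397 - 1194} + 4871 = \frac{4138}{-797} + 4871 = 4138 \left(- \frac{1}{797}\right) + 4871 = - \frac{4138}{797} + 4871 = \frac{3878049}{797}$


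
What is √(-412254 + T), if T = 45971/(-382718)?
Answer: I*√60384125572968274/382718 ≈ 642.07*I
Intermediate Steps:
T = -45971/382718 (T = 45971*(-1/382718) = -45971/382718 ≈ -0.12012)
√(-412254 + T) = √(-412254 - 45971/382718) = √(-157777072343/382718) = I*√60384125572968274/382718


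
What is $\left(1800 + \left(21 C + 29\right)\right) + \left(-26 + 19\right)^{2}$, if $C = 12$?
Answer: $2130$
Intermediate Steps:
$\left(1800 + \left(21 C + 29\right)\right) + \left(-26 + 19\right)^{2} = \left(1800 + \left(21 \cdot 12 + 29\right)\right) + \left(-26 + 19\right)^{2} = \left(1800 + \left(252 + 29\right)\right) + \left(-7\right)^{2} = \left(1800 + 281\right) + 49 = 2081 + 49 = 2130$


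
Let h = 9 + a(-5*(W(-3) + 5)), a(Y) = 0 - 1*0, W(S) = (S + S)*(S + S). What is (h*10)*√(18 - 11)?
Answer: 90*√7 ≈ 238.12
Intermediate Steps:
W(S) = 4*S² (W(S) = (2*S)*(2*S) = 4*S²)
a(Y) = 0 (a(Y) = 0 + 0 = 0)
h = 9 (h = 9 + 0 = 9)
(h*10)*√(18 - 11) = (9*10)*√(18 - 11) = 90*√7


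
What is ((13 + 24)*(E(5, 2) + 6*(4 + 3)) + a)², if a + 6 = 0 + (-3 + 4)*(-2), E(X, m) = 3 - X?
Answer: 2166784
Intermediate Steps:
a = -8 (a = -6 + (0 + (-3 + 4)*(-2)) = -6 + (0 + 1*(-2)) = -6 + (0 - 2) = -6 - 2 = -8)
((13 + 24)*(E(5, 2) + 6*(4 + 3)) + a)² = ((13 + 24)*((3 - 1*5) + 6*(4 + 3)) - 8)² = (37*((3 - 5) + 6*7) - 8)² = (37*(-2 + 42) - 8)² = (37*40 - 8)² = (1480 - 8)² = 1472² = 2166784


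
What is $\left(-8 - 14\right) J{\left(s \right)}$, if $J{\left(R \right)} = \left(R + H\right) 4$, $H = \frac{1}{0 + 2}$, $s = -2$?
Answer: $132$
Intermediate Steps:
$H = \frac{1}{2} \approx 0.5$
$J{\left(R \right)} = 2 + 4 R$ ($J{\left(R \right)} = \left(R + \frac{1}{2}\right) 4 = \left(\frac{1}{2} + R\right) 4 = 2 + 4 R$)
$\left(-8 - 14\right) J{\left(s \right)} = \left(-8 - 14\right) \left(2 + 4 \left(-2\right)\right) = - 22 \left(2 - 8\right) = \left(-22\right) \left(-6\right) = 132$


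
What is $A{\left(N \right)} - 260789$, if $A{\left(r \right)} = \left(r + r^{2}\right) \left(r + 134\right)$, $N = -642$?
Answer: $-209313965$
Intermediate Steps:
$A{\left(r \right)} = \left(134 + r\right) \left(r + r^{2}\right)$ ($A{\left(r \right)} = \left(r + r^{2}\right) \left(134 + r\right) = \left(134 + r\right) \left(r + r^{2}\right)$)
$A{\left(N \right)} - 260789 = - 642 \left(134 + \left(-642\right)^{2} + 135 \left(-642\right)\right) - 260789 = - 642 \left(134 + 412164 - 86670\right) - 260789 = \left(-642\right) 325628 - 260789 = -209053176 - 260789 = -209313965$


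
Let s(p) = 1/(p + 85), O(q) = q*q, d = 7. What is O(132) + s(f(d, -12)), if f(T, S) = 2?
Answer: 1515889/87 ≈ 17424.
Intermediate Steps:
O(q) = q**2
s(p) = 1/(85 + p)
O(132) + s(f(d, -12)) = 132**2 + 1/(85 + 2) = 17424 + 1/87 = 1515889/87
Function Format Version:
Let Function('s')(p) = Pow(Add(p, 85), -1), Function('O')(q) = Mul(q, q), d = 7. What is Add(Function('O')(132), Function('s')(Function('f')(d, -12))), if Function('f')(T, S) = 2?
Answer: Rational(1515889, 87) ≈ 17424.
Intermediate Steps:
Function('O')(q) = Pow(q, 2)
Function('s')(p) = Pow(Add(85, p), -1)
Add(Function('O')(132), Function('s')(Function('f')(d, -12))) = Add(Pow(132, 2), Pow(Add(85, 2), -1)) = Add(17424, Pow(87, -1)) = Add(17424, Rational(1, 87)) = Rational(1515889, 87)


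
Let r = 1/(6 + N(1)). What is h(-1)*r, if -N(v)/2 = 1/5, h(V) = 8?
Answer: 10/7 ≈ 1.4286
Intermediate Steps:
N(v) = -2/5
r = 5/28 (r = 1/(6 - 2/5) = 1/(28/5) = 5/28 ≈ 0.17857)
h(-1)*r = 8*(5/28) = 10/7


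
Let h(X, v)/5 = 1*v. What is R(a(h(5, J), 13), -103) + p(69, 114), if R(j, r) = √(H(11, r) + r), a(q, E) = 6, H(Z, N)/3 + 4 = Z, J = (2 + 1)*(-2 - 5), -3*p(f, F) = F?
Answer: -38 + I*√82 ≈ -38.0 + 9.0554*I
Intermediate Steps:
p(f, F) = -F/3
J = -21 (J = 3*(-7) = -21)
h(X, v) = 5*v (h(X, v) = 5*(1*v) = 5*v)
H(Z, N) = -12 + 3*Z
R(j, r) = √(21 + r) (R(j, r) = √((-12 + 3*11) + r) = √((-12 + 33) + r) = √(21 + r))
R(a(h(5, J), 13), -103) + p(69, 114) = √(21 - 103) - ⅓*114 = √(-82) - 38 = I*√82 - 38 = -38 + I*√82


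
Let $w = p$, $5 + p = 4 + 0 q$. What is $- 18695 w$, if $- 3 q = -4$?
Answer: $18695$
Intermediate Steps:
$q = \frac{4}{3}$ ($q = \left(- \frac{1}{3}\right) \left(-4\right) = \frac{4}{3} \approx 1.3333$)
$p = -1$ ($p = -5 + \left(4 + 0 \cdot \frac{4}{3}\right) = -5 + \left(4 + 0\right) = -5 + 4 = -1$)
$w = -1$
$- 18695 w = \left(-18695\right) \left(-1\right) = 18695$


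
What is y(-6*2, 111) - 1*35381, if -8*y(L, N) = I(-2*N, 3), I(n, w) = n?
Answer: -141413/4 ≈ -35353.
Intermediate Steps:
y(L, N) = N/4 (y(L, N) = -(-1)*N/4 = N/4)
y(-6*2, 111) - 1*35381 = (¼)*111 - 1*35381 = 111/4 - 35381 = -141413/4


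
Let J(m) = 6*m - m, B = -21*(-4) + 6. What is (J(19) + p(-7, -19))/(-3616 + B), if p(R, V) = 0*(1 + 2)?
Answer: -95/3526 ≈ -0.026943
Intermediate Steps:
p(R, V) = 0 (p(R, V) = 0*3 = 0)
B = 90 (B = 84 + 6 = 90)
J(m) = 5*m
(J(19) + p(-7, -19))/(-3616 + B) = (5*19 + 0)/(-3616 + 90) = (95 + 0)/(-3526) = 95*(-1/3526) = -95/3526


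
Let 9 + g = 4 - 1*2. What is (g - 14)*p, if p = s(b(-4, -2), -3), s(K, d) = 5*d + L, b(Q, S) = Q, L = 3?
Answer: 252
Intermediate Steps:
g = -7 (g = -9 + (4 - 1*2) = -9 + (4 - 2) = -9 + 2 = -7)
s(K, d) = 3 + 5*d (s(K, d) = 5*d + 3 = 3 + 5*d)
p = -12 (p = 3 + 5*(-3) = 3 - 15 = -12)
(g - 14)*p = (-7 - 14)*(-12) = -21*(-12) = 252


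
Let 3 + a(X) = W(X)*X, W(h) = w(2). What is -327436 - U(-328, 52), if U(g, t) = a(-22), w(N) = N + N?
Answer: -327345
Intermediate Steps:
w(N) = 2*N
W(h) = 4 (W(h) = 2*2 = 4)
a(X) = -3 + 4*X
U(g, t) = -91 (U(g, t) = -3 + 4*(-22) = -3 - 88 = -91)
-327436 - U(-328, 52) = -327436 - 1*(-91) = -327436 + 91 = -327345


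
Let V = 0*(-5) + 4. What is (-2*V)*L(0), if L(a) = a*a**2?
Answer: 0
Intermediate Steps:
L(a) = a**3
V = 4 (V = 0 + 4 = 4)
(-2*V)*L(0) = -2*4*0**3 = -8*0 = 0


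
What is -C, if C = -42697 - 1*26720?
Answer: 69417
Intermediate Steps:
C = -69417 (C = -42697 - 26720 = -69417)
-C = -1*(-69417) = 69417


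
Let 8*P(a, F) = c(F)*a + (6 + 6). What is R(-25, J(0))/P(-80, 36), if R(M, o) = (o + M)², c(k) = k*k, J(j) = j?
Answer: -1250/25917 ≈ -0.048231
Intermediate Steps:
c(k) = k²
R(M, o) = (M + o)²
P(a, F) = 3/2 + a*F²/8 (P(a, F) = (F²*a + (6 + 6))/8 = (a*F² + 12)/8 = (12 + a*F²)/8 = 3/2 + a*F²/8)
R(-25, J(0))/P(-80, 36) = (-25 + 0)²/(3/2 + (⅛)*(-80)*36²) = (-25)²/(3/2 + (⅛)*(-80)*1296) = 625/(3/2 - 12960) = 625/(-25917/2) = 625*(-2/25917) = -1250/25917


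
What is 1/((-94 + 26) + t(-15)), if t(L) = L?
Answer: -1/83 ≈ -0.012048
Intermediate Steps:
1/((-94 + 26) + t(-15)) = 1/((-94 + 26) - 15) = 1/(-68 - 15) = 1/(-83) = -1/83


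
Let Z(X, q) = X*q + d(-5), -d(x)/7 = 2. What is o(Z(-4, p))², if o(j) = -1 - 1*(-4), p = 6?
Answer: 9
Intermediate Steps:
d(x) = -14 (d(x) = -7*2 = -14)
Z(X, q) = -14 + X*q (Z(X, q) = X*q - 14 = -14 + X*q)
o(j) = 3 (o(j) = -1 + 4 = 3)
o(Z(-4, p))² = 3² = 9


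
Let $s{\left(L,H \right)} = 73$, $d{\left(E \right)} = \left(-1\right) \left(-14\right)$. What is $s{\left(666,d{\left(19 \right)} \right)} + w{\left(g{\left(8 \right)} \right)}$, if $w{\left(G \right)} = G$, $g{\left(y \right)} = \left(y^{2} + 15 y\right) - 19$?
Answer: $238$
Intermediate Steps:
$d{\left(E \right)} = 14$
$g{\left(y \right)} = -19 + y^{2} + 15 y$
$s{\left(666,d{\left(19 \right)} \right)} + w{\left(g{\left(8 \right)} \right)} = 73 + \left(-19 + 8^{2} + 15 \cdot 8\right) = 73 + \left(-19 + 64 + 120\right) = 73 + 165 = 238$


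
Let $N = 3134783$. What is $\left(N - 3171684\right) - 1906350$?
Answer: $-1943251$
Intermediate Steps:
$\left(N - 3171684\right) - 1906350 = \left(3134783 - 3171684\right) - 1906350 = -36901 - 1906350 = -1943251$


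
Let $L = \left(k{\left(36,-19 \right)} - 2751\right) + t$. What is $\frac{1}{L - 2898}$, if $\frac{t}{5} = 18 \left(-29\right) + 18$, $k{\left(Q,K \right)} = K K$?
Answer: $- \frac{1}{7808} \approx -0.00012807$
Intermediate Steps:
$k{\left(Q,K \right)} = K^{2}$
$t = -2520$ ($t = 5 \left(18 \left(-29\right) + 18\right) = 5 \left(-522 + 18\right) = 5 \left(-504\right) = -2520$)
$L = -4910$ ($L = \left(\left(-19\right)^{2} - 2751\right) - 2520 = \left(361 - 2751\right) - 2520 = -2390 - 2520 = -4910$)
$\frac{1}{L - 2898} = \frac{1}{-4910 - 2898} = \frac{1}{-7808} = - \frac{1}{7808}$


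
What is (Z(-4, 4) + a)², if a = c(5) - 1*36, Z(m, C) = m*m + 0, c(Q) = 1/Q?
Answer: 9801/25 ≈ 392.04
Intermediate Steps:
c(Q) = 1/Q
Z(m, C) = m² (Z(m, C) = m² + 0 = m²)
a = -179/5 (a = 1/5 - 1*36 = ⅕ - 36 = -179/5 ≈ -35.800)
(Z(-4, 4) + a)² = ((-4)² - 179/5)² = (16 - 179/5)² = (-99/5)² = 9801/25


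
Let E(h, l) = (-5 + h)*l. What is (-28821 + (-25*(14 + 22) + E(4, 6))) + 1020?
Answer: -28707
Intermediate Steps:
E(h, l) = l*(-5 + h)
(-28821 + (-25*(14 + 22) + E(4, 6))) + 1020 = (-28821 + (-25*(14 + 22) + 6*(-5 + 4))) + 1020 = (-28821 + (-25*36 + 6*(-1))) + 1020 = (-28821 + (-900 - 6)) + 1020 = (-28821 - 906) + 1020 = -29727 + 1020 = -28707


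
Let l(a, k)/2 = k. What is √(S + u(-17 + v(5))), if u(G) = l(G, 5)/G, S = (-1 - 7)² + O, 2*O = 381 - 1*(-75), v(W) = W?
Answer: √10482/6 ≈ 17.064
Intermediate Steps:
l(a, k) = 2*k
O = 228 (O = (381 - 1*(-75))/2 = (381 + 75)/2 = (½)*456 = 228)
S = 292 (S = (-1 - 7)² + 228 = (-8)² + 228 = 64 + 228 = 292)
u(G) = 10/G (u(G) = (2*5)/G = 10/G)
√(S + u(-17 + v(5))) = √(292 + 10/(-17 + 5)) = √(292 + 10/(-12)) = √(292 + 10*(-1/12)) = √(292 - ⅚) = √(1747/6) = √10482/6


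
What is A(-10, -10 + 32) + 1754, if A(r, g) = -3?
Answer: 1751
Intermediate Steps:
A(-10, -10 + 32) + 1754 = -3 + 1754 = 1751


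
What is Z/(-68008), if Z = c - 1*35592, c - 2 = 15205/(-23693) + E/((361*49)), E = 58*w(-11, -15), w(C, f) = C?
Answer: 785065684411/1500132909464 ≈ 0.52333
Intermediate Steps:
E = -638 (E = 58*(-11) = -638)
c = 29164925/22058183 (c = 2 + (15205/(-23693) - 638/(361*49)) = 2 + (15205*(-1/23693) - 638/17689) = 2 + (-15205/23693 - 638*1/17689) = 2 + (-15205/23693 - 638/17689) = 2 - 14951441/22058183 = 29164925/22058183 ≈ 1.3222)
Z = -785065684411/22058183 (Z = 29164925/22058183 - 1*35592 = 29164925/22058183 - 35592 = -785065684411/22058183 ≈ -35591.)
Z/(-68008) = -785065684411/22058183/(-68008) = -785065684411/22058183*(-1/68008) = 785065684411/1500132909464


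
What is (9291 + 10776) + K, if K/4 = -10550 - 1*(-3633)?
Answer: -7601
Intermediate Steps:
K = -27668 (K = 4*(-10550 - 1*(-3633)) = 4*(-10550 + 3633) = 4*(-6917) = -27668)
(9291 + 10776) + K = (9291 + 10776) - 27668 = 20067 - 27668 = -7601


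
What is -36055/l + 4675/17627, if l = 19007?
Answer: -546683760/335036389 ≈ -1.6317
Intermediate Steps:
-36055/l + 4675/17627 = -36055/19007 + 4675/17627 = -546683760/335036389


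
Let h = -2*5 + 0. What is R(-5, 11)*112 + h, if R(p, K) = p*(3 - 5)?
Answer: 1110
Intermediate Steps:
h = -10 (h = -10 + 0 = -10)
R(p, K) = -2*p (R(p, K) = p*(-2) = -2*p)
R(-5, 11)*112 + h = -2*(-5)*112 - 10 = 10*112 - 10 = 1120 - 10 = 1110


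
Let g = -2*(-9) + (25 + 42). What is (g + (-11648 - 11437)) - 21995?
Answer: -44995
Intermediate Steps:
g = 85 (g = 18 + 67 = 85)
(g + (-11648 - 11437)) - 21995 = (85 + (-11648 - 11437)) - 21995 = (85 - 23085) - 21995 = -23000 - 21995 = -44995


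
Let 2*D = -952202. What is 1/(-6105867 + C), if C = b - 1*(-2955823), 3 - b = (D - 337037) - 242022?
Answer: -1/2094881 ≈ -4.7735e-7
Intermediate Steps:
D = -476101 (D = (½)*(-952202) = -476101)
b = 1055163 (b = 3 - ((-476101 - 337037) - 242022) = 3 - (-813138 - 242022) = 3 - 1*(-1055160) = 3 + 1055160 = 1055163)
C = 4010986 (C = 1055163 - 1*(-2955823) = 1055163 + 2955823 = 4010986)
1/(-6105867 + C) = 1/(-6105867 + 4010986) = 1/(-2094881) = -1/2094881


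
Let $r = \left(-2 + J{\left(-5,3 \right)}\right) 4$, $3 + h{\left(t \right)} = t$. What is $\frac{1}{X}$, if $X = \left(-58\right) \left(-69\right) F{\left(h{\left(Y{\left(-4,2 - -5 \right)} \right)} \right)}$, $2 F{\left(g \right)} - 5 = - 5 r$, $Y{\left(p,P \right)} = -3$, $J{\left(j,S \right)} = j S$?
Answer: $\frac{1}{690345} \approx 1.4486 \cdot 10^{-6}$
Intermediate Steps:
$J{\left(j,S \right)} = S j$
$h{\left(t \right)} = -3 + t$
$r = -68$ ($r = \left(-2 + 3 \left(-5\right)\right) 4 = \left(-2 - 15\right) 4 = \left(-17\right) 4 = -68$)
$F{\left(g \right)} = \frac{345}{2}$ ($F{\left(g \right)} = \frac{5}{2} + \frac{\left(-5\right) \left(-68\right)}{2} = \frac{5}{2} + \frac{1}{2} \cdot 340 = \frac{5}{2} + 170 = \frac{345}{2}$)
$X = 690345$ ($X = \left(-58\right) \left(-69\right) \frac{345}{2} = 4002 \cdot \frac{345}{2} = 690345$)
$\frac{1}{X} = \frac{1}{690345}$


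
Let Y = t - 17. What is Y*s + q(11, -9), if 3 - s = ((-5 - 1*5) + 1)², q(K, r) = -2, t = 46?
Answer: -2264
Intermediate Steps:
Y = 29 (Y = 46 - 17 = 29)
s = -78 (s = 3 - ((-5 - 1*5) + 1)² = 3 - ((-5 - 5) + 1)² = 3 - (-10 + 1)² = 3 - 1*(-9)² = 3 - 1*81 = 3 - 81 = -78)
Y*s + q(11, -9) = 29*(-78) - 2 = -2262 - 2 = -2264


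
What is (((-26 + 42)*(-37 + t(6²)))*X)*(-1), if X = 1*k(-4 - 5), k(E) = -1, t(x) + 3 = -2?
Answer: -672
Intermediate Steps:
t(x) = -5 (t(x) = -3 - 2 = -5)
X = -1 (X = 1*(-1) = -1)
(((-26 + 42)*(-37 + t(6²)))*X)*(-1) = (((-26 + 42)*(-37 - 5))*(-1))*(-1) = ((16*(-42))*(-1))*(-1) = -672*(-1)*(-1) = 672*(-1) = -672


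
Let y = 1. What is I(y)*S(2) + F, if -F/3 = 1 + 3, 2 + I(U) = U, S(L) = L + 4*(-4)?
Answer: 2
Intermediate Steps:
S(L) = -16 + L (S(L) = L - 16 = -16 + L)
I(U) = -2 + U
F = -12 (F = -3*(1 + 3) = -3*4 = -12)
I(y)*S(2) + F = (-2 + 1)*(-16 + 2) - 12 = -1*(-14) - 12 = 14 - 12 = 2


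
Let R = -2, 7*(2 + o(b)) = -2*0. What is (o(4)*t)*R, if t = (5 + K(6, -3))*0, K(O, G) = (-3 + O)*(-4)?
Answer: 0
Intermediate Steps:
o(b) = -2 (o(b) = -2 + (-2*0)/7 = -2 + (⅐)*0 = -2 + 0 = -2)
K(O, G) = 12 - 4*O
t = 0 (t = (5 + (12 - 4*6))*0 = (5 + (12 - 24))*0 = (5 - 12)*0 = -7*0 = 0)
(o(4)*t)*R = -2*0*(-2) = 0*(-2) = 0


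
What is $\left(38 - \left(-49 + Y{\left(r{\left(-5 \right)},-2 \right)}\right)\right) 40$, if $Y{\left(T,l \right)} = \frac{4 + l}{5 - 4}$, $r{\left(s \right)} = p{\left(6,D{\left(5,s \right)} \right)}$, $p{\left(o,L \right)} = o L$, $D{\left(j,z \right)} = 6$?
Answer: $3400$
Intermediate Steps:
$p{\left(o,L \right)} = L o$
$r{\left(s \right)} = 36$ ($r{\left(s \right)} = 6 \cdot 6 = 36$)
$Y{\left(T,l \right)} = 4 + l$ ($Y{\left(T,l \right)} = \frac{4 + l}{1} = \left(4 + l\right) 1 = 4 + l$)
$\left(38 - \left(-49 + Y{\left(r{\left(-5 \right)},-2 \right)}\right)\right) 40 = \left(38 + \left(49 - \left(4 - 2\right)\right)\right) 40 = \left(38 + \left(49 - 2\right)\right) 40 = \left(38 + 47\right) 40 = 85 \cdot 40 = 3400$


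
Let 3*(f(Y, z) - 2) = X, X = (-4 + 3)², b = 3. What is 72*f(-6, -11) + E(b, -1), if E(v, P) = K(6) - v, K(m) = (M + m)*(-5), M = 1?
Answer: 130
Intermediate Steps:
K(m) = -5 - 5*m (K(m) = (1 + m)*(-5) = -5 - 5*m)
E(v, P) = -35 - v (E(v, P) = (-5 - 5*6) - v = (-5 - 30) - v = -35 - v)
X = 1 (X = (-1)² = 1)
f(Y, z) = 7/3 (f(Y, z) = 2 + (⅓)*1 = 2 + ⅓ = 7/3)
72*f(-6, -11) + E(b, -1) = 72*(7/3) + (-35 - 1*3) = 168 + (-35 - 3) = 168 - 38 = 130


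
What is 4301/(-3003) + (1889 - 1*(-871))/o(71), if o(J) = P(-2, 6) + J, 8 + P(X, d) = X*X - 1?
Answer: 121279/3003 ≈ 40.386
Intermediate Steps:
P(X, d) = -9 + X**2 (P(X, d) = -8 + (X*X - 1) = -8 + (X**2 - 1) = -8 + (-1 + X**2) = -9 + X**2)
o(J) = -5 + J (o(J) = (-9 + (-2)**2) + J = (-9 + 4) + J = -5 + J)
4301/(-3003) + (1889 - 1*(-871))/o(71) = 4301/(-3003) + (1889 - 1*(-871))/(-5 + 71) = 4301*(-1/3003) + (1889 + 871)/66 = -391/273 + 2760*(1/66) = -391/273 + 460/11 = 121279/3003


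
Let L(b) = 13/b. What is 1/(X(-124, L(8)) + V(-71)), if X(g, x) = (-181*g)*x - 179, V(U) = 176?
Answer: 2/72937 ≈ 2.7421e-5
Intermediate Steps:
X(g, x) = -179 - 181*g*x (X(g, x) = -181*g*x - 179 = -179 - 181*g*x)
1/(X(-124, L(8)) + V(-71)) = 1/((-179 - 181*(-124)*13/8) + 176) = 1/((-179 + 72943/2) + 176) = 1/(72585/2 + 176) = 1/(72937/2) = 2/72937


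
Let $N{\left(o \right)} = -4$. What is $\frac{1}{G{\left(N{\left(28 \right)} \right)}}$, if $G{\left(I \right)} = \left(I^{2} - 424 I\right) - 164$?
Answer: $\frac{1}{1548} \approx 0.000646$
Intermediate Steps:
$G{\left(I \right)} = -164 + I^{2} - 424 I$
$\frac{1}{G{\left(N{\left(28 \right)} \right)}} = \frac{1}{-164 + \left(-4\right)^{2} - -1696} = \frac{1}{-164 + 16 + 1696} = \frac{1}{1548}$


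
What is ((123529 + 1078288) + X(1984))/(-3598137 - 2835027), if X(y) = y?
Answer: -401267/2144388 ≈ -0.18712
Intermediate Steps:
((123529 + 1078288) + X(1984))/(-3598137 - 2835027) = ((123529 + 1078288) + 1984)/(-3598137 - 2835027) = (1201817 + 1984)/(-6433164) = 1203801*(-1/6433164) = -401267/2144388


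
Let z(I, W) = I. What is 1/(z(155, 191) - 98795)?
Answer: -1/98640 ≈ -1.0138e-5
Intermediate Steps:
1/(z(155, 191) - 98795) = 1/(155 - 98795) = 1/(-98640) = -1/98640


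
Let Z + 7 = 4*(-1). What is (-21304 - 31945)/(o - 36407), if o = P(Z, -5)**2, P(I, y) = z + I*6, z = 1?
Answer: 53249/32182 ≈ 1.6546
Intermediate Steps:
Z = -11 (Z = -7 + 4*(-1) = -7 - 4 = -11)
P(I, y) = 1 + 6*I (P(I, y) = 1 + I*6 = 1 + 6*I)
o = 4225 (o = (1 + 6*(-11))**2 = (1 - 66)**2 = (-65)**2 = 4225)
(-21304 - 31945)/(o - 36407) = (-21304 - 31945)/(4225 - 36407) = -53249/(-32182) = -53249*(-1/32182) = 53249/32182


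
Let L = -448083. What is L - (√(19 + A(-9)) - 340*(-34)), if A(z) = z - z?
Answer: -459643 - √19 ≈ -4.5965e+5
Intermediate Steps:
A(z) = 0
L - (√(19 + A(-9)) - 340*(-34)) = -448083 - (√(19 + 0) - 340*(-34)) = -448083 - (√19 + 11560) = -448083 - (11560 + √19) = -448083 + (-11560 - √19) = -459643 - √19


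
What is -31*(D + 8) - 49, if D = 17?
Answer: -824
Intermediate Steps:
-31*(D + 8) - 49 = -31*(17 + 8) - 49 = -31*25 - 49 = -775 - 49 = -824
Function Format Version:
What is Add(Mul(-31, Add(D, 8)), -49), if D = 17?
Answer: -824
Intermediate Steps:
Add(Mul(-31, Add(D, 8)), -49) = Add(Mul(-31, Add(17, 8)), -49) = Add(Mul(-31, 25), -49) = Add(-775, -49) = -824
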